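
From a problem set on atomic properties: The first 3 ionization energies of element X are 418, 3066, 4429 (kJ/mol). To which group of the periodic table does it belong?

Group 1

Look for the largest jump between consecutive ionization energies: IE2/IE1 ≈ 7.3, far larger than any earlier ratio.
That jump marks the point where a core electron is being removed. So the atom has 1 valence electron.
A main-group element with 1 valence electron is in group 1.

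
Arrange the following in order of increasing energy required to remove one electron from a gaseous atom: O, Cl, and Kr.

O is in period 2, group 16; Cl is in period 3, group 17; Kr is in period 4, group 18.
IE₁ increases left→right with effective nuclear charge and decreases top→bottom as the valence shell moves farther out.
A diagonal step moves right (one effect) and down (the opposite effect) at once.
O > Cl: the two effects oppose for this pair; the down-group effect wins (1314 vs 1251 kJ/mol).
Kr > O: period and group pull opposite ways; the across-period shift dominates (1351 vs 1314 kJ/mol).
Approximate values (kJ/mol): O 1314, Cl 1251, Kr 1351.
So from lowest to highest: Cl < O < Kr.

Cl, O, Kr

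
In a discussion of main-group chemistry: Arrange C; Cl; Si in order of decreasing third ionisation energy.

C > Cl > Si

The third ionization energy removes an electron from the +2 ion. For each element: C²⁺ still has 2 valence electrons; Cl²⁺ still has 5 valence electrons; Si²⁺ still has 2 valence electrons.
All are still removing valence electrons, so compare the +2 ions as you would atoms: IE_3 generally rises across a period (higher Z_eff) and falls down a group (larger shell), subject to the usual subshell exceptions.
Valence configurations: C²⁺ [He]2s², Cl²⁺ [Ne]3s²3p³, Si²⁺ [Ne]3s².
Approximate IE_3 values (kJ/mol): C 4620, Cl 3822, Si 3232.
So the third ionization energies run Si < Cl < C.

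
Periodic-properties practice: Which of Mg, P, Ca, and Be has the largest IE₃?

IE_3 is the cost of taking one more electron from the +2 cation: Mg²⁺ is the bare [Ne] core; P²⁺ still has 3 valence electrons; Ca²⁺ is the bare [Ar] core; Be²⁺ is the bare [He] core.
Core electrons are held far more tightly than valence electrons, so Ca, Mg and Be top the IE_3 order.
Approximate IE_3 values (kJ/mol): Mg 7733, P 2914, Ca 4912, Be 14849.
So the third ionization energies run P < Ca < Mg < Be.

Be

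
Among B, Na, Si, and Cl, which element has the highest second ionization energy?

Na

Consider each +1 ion: B⁺ still has 2 valence electrons; Na⁺ is the bare [Ne] core; Si⁺ still has 3 valence electrons; Cl⁺ still has 6 valence electrons.
Breaking into a closed-shell core is much more expensive than removing a leftover valence electron — Na has the largest IE_2 here.
Valence configurations: B⁺ [He]2s², Si⁺ [Ne]3s²3p¹, Cl⁺ [Ne]3s²3p⁴.
The numbers (kJ/mol): B 2427, Na 4562, Si 1577, Cl 2298.
Putting it together, IE_2: Si < Cl < B < Na.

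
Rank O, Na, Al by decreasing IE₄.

After 3 electrons have been removed, what remains? O³⁺ still has 3 valence electrons; Na³⁺ is already 2 electrons into the core; Al³⁺ is the bare [Ne] core.
Core electrons are held far more tightly than valence electrons, so Na and Al top the IE_4 order.
The numbers (kJ/mol): O 7469, Na 9543, Al 11577.
So the fourth ionization energies run O < Na < Al.

Al > Na > O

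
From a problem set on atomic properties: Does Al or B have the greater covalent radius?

Al

B is in period 2, group 13; Al is in period 3, group 13.
Across a period the added protons contract the valence shell; down a group each new principal shell makes the atom larger.
All are in group 13, so atomic radius increases down the group.
So Al has the greater covalent radius (Al > B).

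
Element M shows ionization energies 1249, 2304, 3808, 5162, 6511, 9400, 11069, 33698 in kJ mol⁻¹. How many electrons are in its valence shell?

7

Look for the largest jump between consecutive ionization energies: IE8/IE7 ≈ 3.0, far larger than any earlier ratio.
That jump marks the point where a core electron is being removed. So the atom has 7 valence electrons.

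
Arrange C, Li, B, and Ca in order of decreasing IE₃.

Consider each +2 ion: C²⁺ still has 2 valence electrons; Li²⁺ is already 1 electron into the core; B²⁺ still has 1 valence electron; Ca²⁺ is the bare [Ar] core.
Core electrons are held far more tightly than valence electrons, so Ca and Li top the IE_3 order.
Valence configurations: C²⁺ [He]2s², B²⁺ [He]2s¹.
Tabulated IE_3 (kJ/mol): C 4620, Li 11815, B 3660, Ca 4912.
Putting it together, IE_3: B < C < Ca < Li.

Li > Ca > C > B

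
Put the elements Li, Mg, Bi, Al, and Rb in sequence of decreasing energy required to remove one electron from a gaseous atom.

Mg > Bi > Al > Li > Rb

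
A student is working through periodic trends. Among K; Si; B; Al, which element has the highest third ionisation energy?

Consider each +2 ion: K²⁺ is already 1 electron into the core; Si²⁺ still has 2 valence electrons; B²⁺ still has 1 valence electron; Al²⁺ still has 1 valence electron.
Breaking into a closed-shell core is much more expensive than removing a leftover valence electron — K has the largest IE_3 here.
Valence configurations: Si²⁺ [Ne]3s², B²⁺ [He]2s¹, Al²⁺ [Ne]3s¹.
Tabulated IE_3 (kJ/mol): K 4420, Si 3232, B 3660, Al 2745.
Hence IE_3: Al < Si < B < K.

K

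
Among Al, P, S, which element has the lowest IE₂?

Al

After 1 electron has been removed, what remains? Al⁺ still has 2 valence electrons; P⁺ still has 4 valence electrons; S⁺ still has 5 valence electrons.
All are still removing valence electrons, so compare the +1 ions as you would atoms: IE_2 generally rises across a period (higher Z_eff) and falls down a group (larger shell), subject to the usual subshell exceptions.
Valence configurations: Al⁺ [Ne]3s², P⁺ [Ne]3s²3p², S⁺ [Ne]3s²3p³.
Approximate IE_2 values (kJ/mol): Al 1817, P 1907, S 2252.
Hence IE_2: Al < P < S.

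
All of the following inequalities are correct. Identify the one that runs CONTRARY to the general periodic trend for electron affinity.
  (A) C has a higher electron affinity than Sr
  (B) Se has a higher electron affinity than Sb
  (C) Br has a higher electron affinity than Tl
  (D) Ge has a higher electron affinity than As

(D)

The general trend: electron affinity increases across a period and decreases down a group.
(A) C (period 2, group 14) vs Sr (period 5, group 2): the stated order agrees with the simple trend.
(B) Se (period 4, group 16) vs Sb (period 5, group 15): the stated order agrees with the simple trend.
(C) Br (period 4, group 17) vs Tl (period 6, group 13): the stated order agrees with the simple trend.
(D) Ge (period 4, group 14) vs As (period 4, group 15): the stated order contradicts the simple trend.
The exception is (D): adding an electron to As's half-filled 4p³ is unfavourable, so Ge (4p²) has the more exothermic EA.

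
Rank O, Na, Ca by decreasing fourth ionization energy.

Na > O > Ca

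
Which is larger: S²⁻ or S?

Forming S²⁻ adds 2 electrons to S. More electron–electron repulsion in the same shell, with unchanged nuclear charge, lets the cloud expand.
An anion is larger than its parent atom: S²⁻ > S.

S²⁻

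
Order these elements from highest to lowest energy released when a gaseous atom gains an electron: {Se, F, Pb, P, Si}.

F, Se, Si, P, Pb

F is in period 2, group 17; Si is in period 3, group 14; P is in period 3, group 15; Se is in period 4, group 16; Pb is in period 6, group 14.
Electron affinity generally becomes more exothermic across a period toward the halogens and less exothermic down a group.
Here both period and group differ, so the two effects have to be weighed against each other.
P > Pb: both effects reinforce here, so P is clearly the higher of the two.
Si > P: this pair runs against the simple trend — see the exception note.
Se > Si: period and group pull opposite ways; the across-period shift dominates (195 vs 134 kJ/mol).
F > Se: both effects reinforce here, so F is clearly the higher of the two.
Note the exception: Si has a higher electron affinity than P, contrary to the simple trend — adding an electron to P's half-filled 3p³ is unfavourable, so Si (3p²) has the more exothermic EA.
For reference (kJ/mol): F 328, Si 134, P 72, Se 195, Pb 35.
So from highest to lowest: F > Se > Si > P > Pb.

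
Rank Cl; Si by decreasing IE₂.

Cl > Si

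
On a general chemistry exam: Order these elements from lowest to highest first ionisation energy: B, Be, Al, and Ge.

Al, Ge, B, Be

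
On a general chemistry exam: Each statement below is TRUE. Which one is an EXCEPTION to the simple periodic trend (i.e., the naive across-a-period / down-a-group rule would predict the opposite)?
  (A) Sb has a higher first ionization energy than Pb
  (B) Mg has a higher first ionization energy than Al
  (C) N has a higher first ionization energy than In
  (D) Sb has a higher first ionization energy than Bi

(B)

The general trend: first ionization energy increases across a period and decreases down a group.
(A) Sb (period 5, group 15) vs Pb (period 6, group 14): the stated order agrees with the simple trend.
(B) Mg (period 3, group 2) vs Al (period 3, group 13): the stated order contradicts the simple trend.
(C) N (period 2, group 15) vs In (period 5, group 13): the stated order agrees with the simple trend.
(D) Sb (period 5, group 15) vs Bi (period 6, group 15): the stated order agrees with the simple trend.
The exception is (B): Al's single 3p electron is easier to remove than one from Mg's filled 3s².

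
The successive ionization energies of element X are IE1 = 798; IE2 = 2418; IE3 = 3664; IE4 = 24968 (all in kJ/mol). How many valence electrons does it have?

Look for the largest jump between consecutive ionization energies: IE4/IE3 ≈ 6.8, far larger than any earlier ratio.
That jump marks the point where a core electron is being removed. So the atom has 3 valence electrons.

3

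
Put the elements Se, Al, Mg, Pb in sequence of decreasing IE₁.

Se > Mg > Pb > Al

Mg is in period 3, group 2; Al is in period 3, group 13; Se is in period 4, group 16; Pb is in period 6, group 14.
IE₁ increases left→right with effective nuclear charge and decreases top→bottom as the valence shell moves farther out.
Here both period and group differ, so the two effects have to be weighed against each other.
Pb > Al: period and group pull opposite ways; the across-period shift dominates (716 vs 578 kJ/mol).
Mg > Pb: period and group pull opposite ways; the down-group shift dominates (738 vs 716 kJ/mol).
Se > Mg: the two effects oppose for this pair; the across-period effect wins (941 vs 738 kJ/mol).
Note the exception: Mg has a higher first ionization energy than Al, contrary to the simple trend — Al's single 3p electron is easier to remove than one from Mg's filled 3s².
For reference (kJ/mol): Mg 738, Al 578, Se 941, Pb 716.
So from highest to lowest: Se > Mg > Pb > Al.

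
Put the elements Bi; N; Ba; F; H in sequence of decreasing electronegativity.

F, N, H, Bi, Ba

H is in period 1, group 1; N is in period 2, group 15; F is in period 2, group 17; Ba is in period 6, group 2; Bi is in period 6, group 15.
Smaller atoms with higher effective nuclear charge are more electronegative.
These span different periods and groups, so the two trends combine.
Bi > Ba: both are in period 6; the period trend gives Bi the larger value.
H > Bi: the two effects oppose for this pair; the down-group effect wins (2.20 vs 2.02).
N > H: period and group pull opposite ways; the across-period shift dominates (3.04 vs 2.20).
F > N: F lies to the right of N in period 2, so the across-period effect alone puts F higher.
Approximate values (Pauling): H 2.20, N 3.04, F 3.98, Ba 0.89, Bi 2.02.
So from highest to lowest: F > N > H > Bi > Ba.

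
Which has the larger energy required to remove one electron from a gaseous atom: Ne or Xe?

Ne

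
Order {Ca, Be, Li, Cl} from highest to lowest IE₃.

Consider each +2 ion: Ca²⁺ is the bare [Ar] core; Be²⁺ is the bare [He] core; Li²⁺ is already 1 electron into the core; Cl²⁺ still has 5 valence electrons.
Pulling an electron out of a noble-gas core costs far more than removing a remaining valence electron, so Ca, Li and Be sit at the high end of IE_3.
Approximate IE_3 values (kJ/mol): Ca 4912, Be 14849, Li 11815, Cl 3822.
Overall IE_3 order: Cl < Ca < Li < Be.

Be > Li > Ca > Cl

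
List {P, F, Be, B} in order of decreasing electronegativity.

F > P > B > Be

Electronegativity increases across a period and decreases down a group, tracking effective nuclear charge and atomic size.
These span different periods and groups, so the two trends combine.
B > Be: both are in period 2; the period trend gives B the larger value.
P > B: the two effects oppose for this pair; the across-period effect wins (2.19 vs 2.04).
F > P: relative to P, both the across-period and down-group shifts push F's electronegativity up.
Approximate values (Pauling): Be 1.57, B 2.04, F 3.98, P 2.19.
So from highest to lowest: F > P > B > Be.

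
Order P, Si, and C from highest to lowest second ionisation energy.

C > P > Si

After 1 electron has been removed, what remains? P⁺ still has 4 valence electrons; Si⁺ still has 3 valence electrons; C⁺ still has 3 valence electrons.
All are still removing valence electrons, so compare the +1 ions as you would atoms: IE_2 generally rises across a period (higher Z_eff) and falls down a group (larger shell), subject to the usual subshell exceptions.
Valence configurations: P⁺ [Ne]3s²3p², Si⁺ [Ne]3s²3p¹, C⁺ [He]2s²2p¹.
The numbers (kJ/mol): P 1907, Si 1577, C 2353.
Putting it together, IE_2: Si < P < C.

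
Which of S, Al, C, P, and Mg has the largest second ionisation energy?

Consider each +1 ion: S⁺ still has 5 valence electrons; Al⁺ still has 2 valence electrons; C⁺ still has 3 valence electrons; P⁺ still has 4 valence electrons; Mg⁺ still has 1 valence electron.
All are still removing valence electrons, so compare the +1 ions as you would atoms: IE_2 generally rises across a period (higher Z_eff) and falls down a group (larger shell), subject to the usual subshell exceptions.
Valence configurations: S⁺ [Ne]3s²3p³, Al⁺ [Ne]3s², C⁺ [He]2s²2p¹, P⁺ [Ne]3s²3p², Mg⁺ [Ne]3s¹.
Tabulated IE_2 (kJ/mol): S 2252, Al 1817, C 2353, P 1907, Mg 1451.
Hence IE_2: Mg < Al < P < S < C.

C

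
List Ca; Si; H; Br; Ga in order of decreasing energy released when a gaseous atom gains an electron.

H is in period 1, group 1; Si is in period 3, group 14; Ca is in period 4, group 2; Ga is in period 4, group 13; Br is in period 4, group 17.
Atoms with high Z_eff and room in the valence shell (especially the halogens) have the most exothermic electron affinities.
Here both period and group differ, so the two effects have to be weighed against each other.
Ga > Ca: both are in period 4; the period trend gives Ga the larger value.
H > Ga: the two effects oppose for this pair; the down-group effect wins (73 vs 29 kJ/mol).
Si > H: period and group pull opposite ways; the across-period shift dominates (134 vs 73 kJ/mol).
Br > Si: the two effects oppose for this pair; the across-period effect wins (325 vs 134 kJ/mol).
Tabulated electron affinity (kJ/mol): H 73, Si 134, Ca 2, Ga 29, Br 325.
So from highest to lowest: Br > Si > H > Ga > Ca.

Br > Si > H > Ga > Ca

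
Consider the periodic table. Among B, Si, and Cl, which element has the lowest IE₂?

Si

After 1 electron has been removed, what remains? B⁺ still has 2 valence electrons; Si⁺ still has 3 valence electrons; Cl⁺ still has 6 valence electrons.
All are still removing valence electrons, so compare the +1 ions as you would atoms: IE_2 generally rises across a period (higher Z_eff) and falls down a group (larger shell), subject to the usual subshell exceptions.
Valence configurations: B⁺ [He]2s², Si⁺ [Ne]3s²3p¹, Cl⁺ [Ne]3s²3p⁴.
The numbers (kJ/mol): B 2427, Si 1577, Cl 2298.
Putting it together, IE_2: Si < Cl < B.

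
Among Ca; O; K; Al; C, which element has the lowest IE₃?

After 2 electrons have been removed, what remains? Ca²⁺ is the bare [Ar] core; O²⁺ still has 4 valence electrons; K²⁺ is already 1 electron into the core; Al²⁺ still has 1 valence electron; C²⁺ still has 2 valence electrons.
Usually core removal costs more than valence removal, but here the competition is close: a tightly held n=2 valence electron can cost more to remove than an n=3 core electron, so the actual values have to decide it.
Valence configurations: O²⁺ [He]2s²2p², Al²⁺ [Ne]3s¹, C²⁺ [He]2s².
The numbers (kJ/mol): Ca 4912, O 5300, K 4420, Al 2745, C 4620.
So the third ionization energies run Al < K < C < Ca < O.

Al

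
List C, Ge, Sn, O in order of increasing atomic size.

C is in period 2, group 14; O is in period 2, group 16; Ge is in period 4, group 14; Sn is in period 5, group 14.
Atomic radius shrinks across a period as nuclear charge pulls the same shell inward, and grows down a group as new shells are added.
Neither a single period nor a single group — weigh both effects.
C > O: both are in period 2; the period trend gives C the larger value.
Ge > C: they share group 14; the group trend gives Ge the larger value.
Sn > Ge: Sn sits below Ge in group 14, so the down-group effect alone puts Sn larger.
Tabulated atomic radius (pm): C 75, O 63, Ge 121, Sn 140.
So from smallest to largest: O < C < Ge < Sn.

O, C, Ge, Sn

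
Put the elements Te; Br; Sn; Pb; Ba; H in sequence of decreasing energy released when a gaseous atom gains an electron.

H is in period 1, group 1; Br is in period 4, group 17; Sn is in period 5, group 14; Te is in period 5, group 16; Ba is in period 6, group 2; Pb is in period 6, group 14.
Adding an electron releases more energy for atoms nearer the top right (short of the noble gases).
Neither a single period nor a single group — weigh both effects.
Pb > Ba: both are in period 6; the period trend gives Pb the larger value.
H > Pb: the two effects oppose for this pair; the down-group effect wins (73 vs 35 kJ/mol).
Sn > H: the two effects oppose for this pair; the across-period effect wins (107 vs 73 kJ/mol).
Te > Sn: both are in period 5; the period trend gives Te the larger value.
Br > Te: relative to Te, both the across-period and down-group shifts push Br's electron affinity up.
Tabulated electron affinity (kJ/mol): H 73, Br 325, Sn 107, Te 190, Ba 14, Pb 35.
So from highest to lowest: Br > Te > Sn > H > Pb > Ba.

Br, Te, Sn, H, Pb, Ba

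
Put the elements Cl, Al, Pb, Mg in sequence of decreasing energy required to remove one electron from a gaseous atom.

Mg is in period 3, group 2; Al is in period 3, group 13; Cl is in period 3, group 17; Pb is in period 6, group 14.
First ionization energy rises across a period (greater Z_eff holds electrons more tightly) and falls down a group (valence electrons are farther from the nucleus).
Neither a single period nor a single group — weigh both effects.
Pb > Al: period and group pull opposite ways; the across-period shift dominates (716 vs 578 kJ/mol).
Mg > Pb: the two effects oppose for this pair; the down-group effect wins (738 vs 716 kJ/mol).
Cl > Mg: both are in period 3; the period trend gives Cl the larger value.
Note the exception: Mg has a higher first ionization energy than Al, contrary to the simple trend — Al's single 3p electron is easier to remove than one from Mg's filled 3s².
For reference (kJ/mol): Mg 738, Al 578, Cl 1251, Pb 716.
So from highest to lowest: Cl > Mg > Pb > Al.

Cl > Mg > Pb > Al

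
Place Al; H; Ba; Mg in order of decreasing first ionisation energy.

H is in period 1, group 1; Mg is in period 3, group 2; Al is in period 3, group 13; Ba is in period 6, group 2.
First ionization energy rises across a period (greater Z_eff holds electrons more tightly) and falls down a group (valence electrons are farther from the nucleus).
These span different periods and groups, so the two trends combine.
Al > Ba: relative to Ba, both the across-period and down-group shifts push Al's first ionization energy up.
Mg > Al: this pair runs against the simple trend — see the exception note.
H > Mg: the two effects oppose for this pair; the down-group effect wins (1312 vs 738 kJ/mol).
Note the exception: Mg has a higher first ionization energy than Al, contrary to the simple trend — Al's single 3p electron is easier to remove than one from Mg's filled 3s².
Approximate values (kJ/mol): H 1312, Mg 738, Al 578, Ba 503.
So from highest to lowest: H > Mg > Al > Ba.

H, Mg, Al, Ba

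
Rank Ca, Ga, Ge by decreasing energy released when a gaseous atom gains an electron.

Ca is in period 4, group 2; Ga is in period 4, group 13; Ge is in period 4, group 14.
Atoms with high Z_eff and room in the valence shell (especially the halogens) have the most exothermic electron affinities.
All lie in period 4, so electron affinity increases left to right.
So from highest to lowest: Ge > Ga > Ca.

Ge, Ga, Ca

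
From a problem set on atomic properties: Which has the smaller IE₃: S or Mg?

S

The third ionization energy removes an electron from the +2 ion. For each element: S²⁺ still has 4 valence electrons; Mg²⁺ is the bare [Ne] core.
Core electrons are held far more tightly than valence electrons, so Mg tops the IE_3 order.
Tabulated IE_3 (kJ/mol): S 3357, Mg 7733.
Hence IE_3: S < Mg.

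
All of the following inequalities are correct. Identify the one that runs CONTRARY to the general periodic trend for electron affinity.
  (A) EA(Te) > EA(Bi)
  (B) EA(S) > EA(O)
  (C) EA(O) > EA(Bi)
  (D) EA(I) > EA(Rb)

(B)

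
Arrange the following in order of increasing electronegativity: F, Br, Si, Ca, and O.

Ca < Si < Br < O < F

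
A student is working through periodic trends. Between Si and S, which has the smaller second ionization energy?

Si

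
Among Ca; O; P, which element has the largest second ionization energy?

After 1 electron has been removed, what remains? Ca⁺ still has 1 valence electron; O⁺ still has 5 valence electrons; P⁺ still has 4 valence electrons.
All are still removing valence electrons, so compare the +1 ions as you would atoms: IE_2 generally rises across a period (higher Z_eff) and falls down a group (larger shell), subject to the usual subshell exceptions.
Valence configurations: Ca⁺ [Ar]4s¹, O⁺ [He]2s²2p³, P⁺ [Ne]3s²3p².
Tabulated IE_2 (kJ/mol): Ca 1145, O 3388, P 1907.
Putting it together, IE_2: Ca < P < O.

O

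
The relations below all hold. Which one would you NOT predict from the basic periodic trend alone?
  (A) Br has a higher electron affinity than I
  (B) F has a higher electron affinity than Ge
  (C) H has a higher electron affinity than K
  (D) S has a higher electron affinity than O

The general trend: electron affinity increases across a period and decreases down a group.
(A) Br (period 4, group 17) vs I (period 5, group 17): the stated order agrees with the simple trend.
(B) F (period 2, group 17) vs Ge (period 4, group 14): the stated order agrees with the simple trend.
(C) H (period 1, group 1) vs K (period 4, group 1): the stated order agrees with the simple trend.
(D) S (period 3, group 16) vs O (period 2, group 16): the stated order contradicts the simple trend.
The exception is (D): the compact 2p subshell of O repels the added electron more than S's larger 3p does.

(D)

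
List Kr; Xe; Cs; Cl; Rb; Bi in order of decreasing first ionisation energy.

Removing the outermost electron gets harder across a period and easier down a group.
Here both period and group differ, so the two effects have to be weighed against each other.
Rb > Cs: they share group 1; the group trend gives Rb the larger value.
Bi > Rb: period and group pull opposite ways; the across-period shift dominates (703 vs 403 kJ/mol).
Xe > Bi: both effects reinforce here, so Xe is clearly the higher of the two.
Cl > Xe: the two effects oppose for this pair; the down-group effect wins (1251 vs 1170 kJ/mol).
Kr > Cl: the two effects oppose for this pair; the across-period effect wins (1351 vs 1251 kJ/mol).
For reference (kJ/mol): Cl 1251, Kr 1351, Rb 403, Xe 1170, Cs 376, Bi 703.
So from highest to lowest: Kr > Cl > Xe > Bi > Rb > Cs.

Kr, Cl, Xe, Bi, Rb, Cs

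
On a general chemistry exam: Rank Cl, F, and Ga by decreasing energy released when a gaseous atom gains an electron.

Atoms with high Z_eff and room in the valence shell (especially the halogens) have the most exothermic electron affinities.
These span different periods and groups, so the two trends combine.
F > Ga: relative to Ga, both the across-period and down-group shifts push F's electron affinity up.
Cl > F: this pair runs against the simple trend — see the exception note.
Note the exception: Cl has a higher electron affinity than F, contrary to the simple trend — F's small 2p subshell makes the incoming electron feel strong e⁻–e⁻ repulsion, so Cl actually releases more energy on gaining an electron.
For reference (kJ/mol): F 328, Cl 349, Ga 29.
So from highest to lowest: Cl > F > Ga.

Cl > F > Ga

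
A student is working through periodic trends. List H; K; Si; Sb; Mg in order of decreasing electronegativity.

H > Sb > Si > Mg > K

EN rises left→right (higher Z_eff, smaller atoms) and falls top→bottom (larger, more shielded atoms).
Here both period and group differ, so the two effects have to be weighed against each other.
Mg > K: both effects reinforce here, so Mg is clearly the higher of the two.
Si > Mg: both are in period 3; the period trend gives Si the larger value.
Sb > Si: the two effects oppose for this pair; the across-period effect wins (2.05 vs 1.90).
H > Sb: period and group pull opposite ways; the down-group shift dominates (2.20 vs 2.05).
Tabulated electronegativity (Pauling): H 2.20, Mg 1.31, Si 1.90, K 0.82, Sb 2.05.
So from highest to lowest: H > Sb > Si > Mg > K.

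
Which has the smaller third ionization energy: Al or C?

The third ionization energy removes an electron from the +2 ion. For each element: Al²⁺ still has 1 valence electron; C²⁺ still has 2 valence electrons.
All are still removing valence electrons, so compare the +2 ions as you would atoms: IE_3 generally rises across a period (higher Z_eff) and falls down a group (larger shell), subject to the usual subshell exceptions.
Valence configurations: Al²⁺ [Ne]3s¹, C²⁺ [He]2s².
Approximate IE_3 values (kJ/mol): Al 2745, C 4620.
Hence IE_3: Al < C.

Al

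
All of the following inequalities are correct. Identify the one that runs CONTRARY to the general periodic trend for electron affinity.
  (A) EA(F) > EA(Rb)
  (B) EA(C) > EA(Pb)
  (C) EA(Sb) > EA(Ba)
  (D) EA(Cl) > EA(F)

(D)

The general trend: electron affinity increases across a period and decreases down a group.
(A) F (period 2, group 17) vs Rb (period 5, group 1): the stated order agrees with the simple trend.
(B) C (period 2, group 14) vs Pb (period 6, group 14): the stated order agrees with the simple trend.
(C) Sb (period 5, group 15) vs Ba (period 6, group 2): the stated order agrees with the simple trend.
(D) Cl (period 3, group 17) vs F (period 2, group 17): the stated order contradicts the simple trend.
The exception is (D): F's small 2p subshell makes the incoming electron feel strong e⁻–e⁻ repulsion, so Cl actually releases more energy on gaining an electron.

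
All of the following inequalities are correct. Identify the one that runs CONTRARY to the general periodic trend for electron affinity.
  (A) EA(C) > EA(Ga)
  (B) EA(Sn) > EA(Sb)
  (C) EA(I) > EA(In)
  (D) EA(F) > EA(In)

(B)

The general trend: electron affinity increases across a period and decreases down a group.
(A) C (period 2, group 14) vs Ga (period 4, group 13): the stated order agrees with the simple trend.
(B) Sn (period 5, group 14) vs Sb (period 5, group 15): the stated order contradicts the simple trend.
(C) I (period 5, group 17) vs In (period 5, group 13): the stated order agrees with the simple trend.
(D) F (period 2, group 17) vs In (period 5, group 13): the stated order agrees with the simple trend.
The exception is (B): adding an electron to Sb's half-filled 5p³ is unfavourable, so Sn has the more exothermic EA.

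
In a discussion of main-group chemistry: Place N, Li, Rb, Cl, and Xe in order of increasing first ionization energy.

Rb < Li < Xe < Cl < N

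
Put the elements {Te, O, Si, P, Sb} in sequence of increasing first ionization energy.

Si < Sb < Te < P < O

IE₁ increases left→right with effective nuclear charge and decreases top→bottom as the valence shell moves farther out.
Here both period and group differ, so the two effects have to be weighed against each other.
Sb > Si: period and group pull opposite ways; the across-period shift dominates (831 vs 786 kJ/mol).
Te > Sb: Te lies to the right of Sb in period 5, so the across-period effect alone puts Te higher.
P > Te: the two effects oppose for this pair; the down-group effect wins (1012 vs 869 kJ/mol).
O > P: both effects reinforce here, so O is clearly the higher of the two.
Tabulated first ionization energy (kJ/mol): O 1314, Si 786, P 1012, Sb 831, Te 869.
So from lowest to highest: Si < Sb < Te < P < O.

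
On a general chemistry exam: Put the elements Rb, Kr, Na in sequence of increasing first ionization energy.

Rb < Na < Kr

Na is in period 3, group 1; Kr is in period 4, group 18; Rb is in period 5, group 1.
Removing the outermost electron gets harder across a period and easier down a group.
These span different periods and groups, so the two trends combine.
Na > Rb: Na sits above Rb in group 1, so the down-group effect alone puts Na higher.
Kr > Na: period and group pull opposite ways; the across-period shift dominates (1351 vs 496 kJ/mol).
Approximate values (kJ/mol): Na 496, Kr 1351, Rb 403.
So from lowest to highest: Rb < Na < Kr.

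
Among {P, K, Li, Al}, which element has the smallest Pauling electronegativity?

K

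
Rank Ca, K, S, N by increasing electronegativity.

N is in period 2, group 15; S is in period 3, group 16; K is in period 4, group 1; Ca is in period 4, group 2.
Smaller atoms with higher effective nuclear charge are more electronegative.
Here both period and group differ, so the two effects have to be weighed against each other.
Ca > K: Ca lies to the right of K in period 4, so the across-period effect alone puts Ca higher.
S > Ca: relative to Ca, both the across-period and down-group shifts push S's electronegativity up.
N > S: period and group pull opposite ways; the down-group shift dominates (3.04 vs 2.58).
Approximate values (Pauling): N 3.04, S 2.58, K 0.82, Ca 1.00.
So from lowest to highest: K < Ca < S < N.

K < Ca < S < N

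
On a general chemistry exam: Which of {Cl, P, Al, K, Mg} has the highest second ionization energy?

After 1 electron has been removed, what remains? Cl⁺ still has 6 valence electrons; P⁺ still has 4 valence electrons; Al⁺ still has 2 valence electrons; K⁺ is the bare [Ar] core; Mg⁺ still has 1 valence electron.
Core electrons are held far more tightly than valence electrons, so K tops the IE_2 order.
Valence configurations: Cl⁺ [Ne]3s²3p⁴, P⁺ [Ne]3s²3p², Al⁺ [Ne]3s², Mg⁺ [Ne]3s¹.
The numbers (kJ/mol): Cl 2298, P 1907, Al 1817, K 3052, Mg 1451.
Putting it together, IE_2: Mg < Al < P < Cl < K.

K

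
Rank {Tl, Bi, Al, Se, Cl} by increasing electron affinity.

EA tends to increase across a period and decrease down a group, though the pattern is less regular than for IE or radius.
Here both period and group differ, so the two effects have to be weighed against each other.
Al > Tl: they share group 13; the group trend gives Al the larger value.
Bi > Al: period and group pull opposite ways; the across-period shift dominates (91 vs 42 kJ/mol).
Se > Bi: relative to Bi, both the across-period and down-group shifts push Se's electron affinity up.
Cl > Se: relative to Se, both the across-period and down-group shifts push Cl's electron affinity up.
Approximate values (kJ/mol): Al 42, Cl 349, Se 195, Tl 19, Bi 91.
So from lowest to highest: Tl < Al < Bi < Se < Cl.

Tl < Al < Bi < Se < Cl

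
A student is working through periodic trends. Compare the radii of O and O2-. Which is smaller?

O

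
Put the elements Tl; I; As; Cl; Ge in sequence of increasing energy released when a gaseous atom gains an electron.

Cl is in period 3, group 17; Ge is in period 4, group 14; As is in period 4, group 15; I is in period 5, group 17; Tl is in period 6, group 13.
Atoms with high Z_eff and room in the valence shell (especially the halogens) have the most exothermic electron affinities.
These span different periods and groups, so the two trends combine.
As > Tl: both effects reinforce here, so As is clearly the higher of the two.
Ge > As: this pair runs against the simple trend — see the exception note.
I > Ge: period and group pull opposite ways; the across-period shift dominates (295 vs 119 kJ/mol).
Cl > I: Cl sits above I in group 17, so the down-group effect alone puts Cl higher.
Note the exception: Ge has a higher electron affinity than As, contrary to the simple trend — adding an electron to As's half-filled 4p³ is unfavourable, so Ge (4p²) has the more exothermic EA.
For reference (kJ/mol): Cl 349, Ge 119, As 78, I 295, Tl 19.
So from lowest to highest: Tl < As < Ge < I < Cl.

Tl, As, Ge, I, Cl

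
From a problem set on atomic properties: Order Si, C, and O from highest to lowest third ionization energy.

O > C > Si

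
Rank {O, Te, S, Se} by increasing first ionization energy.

Te < Se < S < O

Removing the outermost electron gets harder across a period and easier down a group.
All are in group 16, so first ionization energy increases up the group.
So from lowest to highest: Te < Se < S < O.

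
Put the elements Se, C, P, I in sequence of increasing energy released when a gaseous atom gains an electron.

C is in period 2, group 14; P is in period 3, group 15; Se is in period 4, group 16; I is in period 5, group 17.
Adding an electron releases more energy for atoms nearer the top right (short of the noble gases).
A diagonal step moves right (one effect) and down (the opposite effect) at once.
C > P: the two effects oppose for this pair; the down-group effect wins (122 vs 72 kJ/mol).
Se > C: the two effects oppose for this pair; the across-period effect wins (195 vs 122 kJ/mol).
I > Se: period and group pull opposite ways; the across-period shift dominates (295 vs 195 kJ/mol).
Tabulated electron affinity (kJ/mol): C 122, P 72, Se 195, I 295.
So from lowest to highest: P < C < Se < I.

P < C < Se < I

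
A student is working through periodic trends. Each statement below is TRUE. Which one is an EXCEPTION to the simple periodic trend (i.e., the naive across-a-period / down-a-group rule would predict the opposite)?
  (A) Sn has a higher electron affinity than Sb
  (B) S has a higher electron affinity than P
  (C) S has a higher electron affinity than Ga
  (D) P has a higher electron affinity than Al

The general trend: electron affinity increases across a period and decreases down a group.
(A) Sn (period 5, group 14) vs Sb (period 5, group 15): the stated order contradicts the simple trend.
(B) S (period 3, group 16) vs P (period 3, group 15): the stated order agrees with the simple trend.
(C) S (period 3, group 16) vs Ga (period 4, group 13): the stated order agrees with the simple trend.
(D) P (period 3, group 15) vs Al (period 3, group 13): the stated order agrees with the simple trend.
The exception is (A): adding an electron to Sb's half-filled 5p³ is unfavourable, so Sn has the more exothermic EA.

(A)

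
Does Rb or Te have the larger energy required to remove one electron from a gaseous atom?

Te

Rb is in period 5, group 1; Te is in period 5, group 16.
First ionization energy rises across a period (greater Z_eff holds electrons more tightly) and falls down a group (valence electrons are farther from the nucleus).
All lie in period 5, so first ionization energy increases left to right.
So Te has the larger energy required to remove one electron from a gaseous atom (Te > Rb).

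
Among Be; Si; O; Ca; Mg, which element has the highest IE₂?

IE_2 is the cost of taking one more electron from the +1 cation: Be⁺ still has 1 valence electron; Si⁺ still has 3 valence electrons; O⁺ still has 5 valence electrons; Ca⁺ still has 1 valence electron; Mg⁺ still has 1 valence electron.
All are still removing valence electrons, so compare the +1 ions as you would atoms: IE_2 generally rises across a period (higher Z_eff) and falls down a group (larger shell), subject to the usual subshell exceptions.
Valence configurations: Be⁺ [He]2s¹, Si⁺ [Ne]3s²3p¹, O⁺ [He]2s²2p³, Ca⁺ [Ar]4s¹, Mg⁺ [Ne]3s¹.
The numbers (kJ/mol): Be 1757, Si 1577, O 3388, Ca 1145, Mg 1451.
Hence IE_2: Ca < Mg < Si < Be < O.

O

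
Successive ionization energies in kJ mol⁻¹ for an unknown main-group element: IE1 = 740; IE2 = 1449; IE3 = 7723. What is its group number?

Look for the largest jump between consecutive ionization energies: IE3/IE2 ≈ 5.3, far larger than any earlier ratio.
That jump marks the point where a core electron is being removed. So the atom has 2 valence electrons.
A main-group element with 2 valence electrons is in group 2.

Group 2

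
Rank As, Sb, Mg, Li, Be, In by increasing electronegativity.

Li is in period 2, group 1; Be is in period 2, group 2; Mg is in period 3, group 2; As is in period 4, group 15; In is in period 5, group 13; Sb is in period 5, group 15.
Smaller atoms with higher effective nuclear charge are more electronegative.
These span different periods and groups, so the two trends combine.
Mg > Li: the two effects oppose for this pair; the across-period effect wins (1.31 vs 0.98).
Be > Mg: they share group 2; the group trend gives Be the larger value.
In > Be: the two effects oppose for this pair; the across-period effect wins (1.78 vs 1.57).
Sb > In: both are in period 5; the period trend gives Sb the larger value.
As > Sb: As sits above Sb in group 15, so the down-group effect alone puts As higher.
Approximate values (Pauling): Li 0.98, Be 1.57, Mg 1.31, As 2.18, In 1.78, Sb 2.05.
So from lowest to highest: Li < Mg < Be < In < Sb < As.

Li, Mg, Be, In, Sb, As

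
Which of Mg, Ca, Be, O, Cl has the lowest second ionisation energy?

Ca

After 1 electron has been removed, what remains? Mg⁺ still has 1 valence electron; Ca⁺ still has 1 valence electron; Be⁺ still has 1 valence electron; O⁺ still has 5 valence electrons; Cl⁺ still has 6 valence electrons.
All are still removing valence electrons, so compare the +1 ions as you would atoms: IE_2 generally rises across a period (higher Z_eff) and falls down a group (larger shell), subject to the usual subshell exceptions.
Valence configurations: Mg⁺ [Ne]3s¹, Ca⁺ [Ar]4s¹, Be⁺ [He]2s¹, O⁺ [He]2s²2p³, Cl⁺ [Ne]3s²3p⁴.
The numbers (kJ/mol): Mg 1451, Ca 1145, Be 1757, O 3388, Cl 2298.
So the second ionization energies run Ca < Mg < Be < Cl < O.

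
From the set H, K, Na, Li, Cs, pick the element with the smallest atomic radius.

H

Atomic radius shrinks across a period as nuclear charge pulls the same shell inward, and grows down a group as new shells are added.
All are in group 1, so atomic radius increases down the group.
The smallest atomic radius among these belongs to H.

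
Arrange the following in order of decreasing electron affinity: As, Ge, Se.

Electron affinity generally becomes more exothermic across a period toward the halogens and less exothermic down a group.
All lie in period 4; the across-period trend (electron affinity increases left to right) applies, with the exception below.
Note the exception: Ge has a higher electron affinity than As, contrary to the simple trend — adding an electron to As's half-filled 4p³ is unfavourable, so Ge (4p²) has the more exothermic EA.
Approximate values (kJ/mol): Ge 119, As 78, Se 195.
So from highest to lowest: Se > Ge > As.

Se, Ge, As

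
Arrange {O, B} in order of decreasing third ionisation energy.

After 2 electrons have been removed, what remains? O²⁺ still has 4 valence electrons; B²⁺ still has 1 valence electron.
All are still removing valence electrons, so compare the +2 ions as you would atoms: IE_3 generally rises across a period (higher Z_eff) and falls down a group (larger shell), subject to the usual subshell exceptions.
Valence configurations: O²⁺ [He]2s²2p², B²⁺ [He]2s¹.
Approximate IE_3 values (kJ/mol): O 5300, B 3660.
Hence IE_3: B < O.

O > B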